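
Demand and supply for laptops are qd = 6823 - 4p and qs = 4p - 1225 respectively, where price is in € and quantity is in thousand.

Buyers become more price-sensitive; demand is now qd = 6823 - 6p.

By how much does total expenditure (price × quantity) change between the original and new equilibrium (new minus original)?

Original equilibrium: 6823 - 4p = 4p - 1225 gives 8048 = 8p, so p = 1006 and q = 2799.
The shock moves the curves to qd = 6823 - 6p and qs = 4p - 1225.
Equate the new curves: 6823 - 6p = 4p - 1225, giving 8048 = 10p, p = 804.8, q = 1994.2.
Expenditure moves from 1006×2799 = 2815794 to 804.8×1994.2 = 1604932.16; change = -1210861.84.

-1210861.84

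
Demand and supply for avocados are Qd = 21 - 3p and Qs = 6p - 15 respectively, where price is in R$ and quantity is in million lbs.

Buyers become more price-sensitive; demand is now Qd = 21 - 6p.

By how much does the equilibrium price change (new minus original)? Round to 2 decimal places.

-1.00

Solve the original market: 21 - 3p = 6p - 15, hence p = 4 and Q = 9.
The shock moves the curves to Qd = 21 - 6p and Qs = 6p - 15.
New equilibrium: 21 - 6p = 6p - 15 ⇒ 36 = 12p ⇒ p = 3, Q = 3.
Δp = 3 − 4 = -1.00.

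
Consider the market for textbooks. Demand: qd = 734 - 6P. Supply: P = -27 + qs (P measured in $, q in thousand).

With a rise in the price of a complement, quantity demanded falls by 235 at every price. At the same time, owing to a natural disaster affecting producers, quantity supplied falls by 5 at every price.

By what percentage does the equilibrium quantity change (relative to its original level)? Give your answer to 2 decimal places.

Solve the original market: 734 - 6P = P + 27, hence P = 101 and q = 128.
With the change applied: demand qd = 499 - 6P, supply qs = P + 22.
Equate the new curves: 499 - 6P = P + 22, giving 477 = 7P, P = 477/7 ≈ 68.1429, q = 631/7 ≈ 90.1429.
%Δq = (90.1429 − 128) / 128 × 100 = -29.58%.

-29.58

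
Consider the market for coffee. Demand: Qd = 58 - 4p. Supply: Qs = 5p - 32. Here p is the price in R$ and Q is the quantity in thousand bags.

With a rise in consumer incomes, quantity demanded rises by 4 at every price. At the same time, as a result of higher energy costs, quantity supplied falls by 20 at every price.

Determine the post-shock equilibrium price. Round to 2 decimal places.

12.67

Initially, 58 - 4p = 5p - 32, so 90 = 9p and p = 10, Q = 18.
The new curves are Qd = 62 - 4p (demand) and Qs = 5p - 52 (supply).
Clearing the new market: 62 - 4p = 5p - 52, so p = 38/3 ≈ 12.6667 and Q = 34/3 ≈ 11.3333.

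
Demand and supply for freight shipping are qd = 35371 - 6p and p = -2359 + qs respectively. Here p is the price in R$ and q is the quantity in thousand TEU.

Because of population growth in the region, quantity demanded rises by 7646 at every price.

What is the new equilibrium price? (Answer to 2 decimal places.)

Initially, 35371 - 6p = p + 2359, so 33012 = 7p and p = 4716, q = 7075.
After the shift, demand is qd = 43017 - 6p and supply is qs = p + 2359.
New equilibrium: 43017 - 6p = p + 2359 ⇒ 40658 = 7p ⇒ p = 40658/7 ≈ 5808.2857, q = 57171/7 ≈ 8167.2857.

5808.29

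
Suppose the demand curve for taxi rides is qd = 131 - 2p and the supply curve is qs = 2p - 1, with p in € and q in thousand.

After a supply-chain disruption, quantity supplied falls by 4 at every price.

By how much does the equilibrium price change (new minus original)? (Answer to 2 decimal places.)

+1.00

Solve the original market: 131 - 2p = 2p - 1, hence p = 33 and q = 65.
With the change applied: demand qd = 131 - 2p, supply qs = 2p - 5.
Equate the new curves: 131 - 2p = 2p - 5, giving 136 = 4p, p = 34, q = 63.
Δp = 34 − 33 = +1.00.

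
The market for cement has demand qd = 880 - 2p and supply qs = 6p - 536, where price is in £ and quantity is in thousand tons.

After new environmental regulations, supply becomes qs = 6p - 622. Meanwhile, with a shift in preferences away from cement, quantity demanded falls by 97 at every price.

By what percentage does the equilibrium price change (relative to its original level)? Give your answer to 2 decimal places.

Original equilibrium: 880 - 2p = 6p - 536 gives 1416 = 8p, so p = 177 and q = 526.
The new curves are qd = 783 - 2p (demand) and qs = 6p - 622 (supply).
Equate the new curves: 783 - 2p = 6p - 622, giving 1405 = 8p, p = 175.625, q = 431.75.
%Δp = (175.625 − 177) / 177 × 100 = -0.78%.

-0.78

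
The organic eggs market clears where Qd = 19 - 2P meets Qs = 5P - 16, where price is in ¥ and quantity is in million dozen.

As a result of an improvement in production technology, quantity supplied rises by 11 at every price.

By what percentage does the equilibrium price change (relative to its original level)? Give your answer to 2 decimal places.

-31.43

Original equilibrium: 19 - 2P = 5P - 16 gives 35 = 7P, so P = 5 and Q = 9.
The shock moves the curves to Qd = 19 - 2P and Qs = 5P - 5.
Equate the new curves: 19 - 2P = 5P - 5, giving 24 = 7P, P = 24/7 ≈ 3.4286, Q = 85/7 ≈ 12.1429.
%ΔP = (3.4286 − 5) / 5 × 100 = -31.43%.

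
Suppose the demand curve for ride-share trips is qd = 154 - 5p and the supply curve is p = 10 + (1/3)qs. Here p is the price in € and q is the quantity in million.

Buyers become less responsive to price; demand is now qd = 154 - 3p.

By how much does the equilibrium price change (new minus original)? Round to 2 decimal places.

Original equilibrium: 154 - 5p = 3p - 30 gives 184 = 8p, so p = 23 and q = 39.
The new curves are qd = 154 - 3p (demand) and qs = 3p - 30 (supply).
Clearing the new market: 154 - 3p = 3p - 30, so p = 92/3 ≈ 30.6667 and q = 62.
Δp = 30.6667 − 23 = +7.67.

+7.67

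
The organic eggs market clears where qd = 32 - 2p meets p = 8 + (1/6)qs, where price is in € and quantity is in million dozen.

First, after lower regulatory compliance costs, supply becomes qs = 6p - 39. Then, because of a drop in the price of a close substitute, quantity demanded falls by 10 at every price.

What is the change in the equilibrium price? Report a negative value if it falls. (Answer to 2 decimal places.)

Solve the original market: 32 - 2p = 6p - 48, hence p = 10 and q = 12.
The shock moves the curves to qd = 22 - 2p and qs = 6p - 39.
Setting them equal: 22 - 2p = 6p - 39 → 61 = 8p, so p = 7.625 and q = 6.75.
Δp = 7.625 − 10 = -2.38.

-2.38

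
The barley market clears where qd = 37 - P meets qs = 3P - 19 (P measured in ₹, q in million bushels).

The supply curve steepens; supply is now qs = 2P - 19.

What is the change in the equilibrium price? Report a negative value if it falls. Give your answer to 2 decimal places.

Solve the original market: 37 - P = 3P - 19, hence P = 14 and q = 23.
After the shift, demand is qd = 37 - P and supply is qs = 2P - 19.
Clearing the new market: 37 - P = 2P - 19, so P = 56/3 ≈ 18.6667 and q = 55/3 ≈ 18.3333.
ΔP = 18.6667 − 14 = +4.67.

+4.67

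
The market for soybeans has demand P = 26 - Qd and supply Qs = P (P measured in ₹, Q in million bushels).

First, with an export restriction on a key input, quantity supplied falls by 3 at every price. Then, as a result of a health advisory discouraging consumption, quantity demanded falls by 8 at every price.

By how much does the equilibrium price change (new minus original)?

-2.5

Solve the original market: 26 - P = P, hence P = 13 and Q = 13.
The shock moves the curves to Qd = 18 - P and Qs = P - 3.
Clearing the new market: 18 - P = P - 3, so P = 10.5 and Q = 7.5.
ΔP = 10.5 − 13 = -2.5.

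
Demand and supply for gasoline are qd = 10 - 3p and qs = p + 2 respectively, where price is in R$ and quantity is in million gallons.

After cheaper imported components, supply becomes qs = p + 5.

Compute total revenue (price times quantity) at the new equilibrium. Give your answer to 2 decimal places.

7.81

Original equilibrium: 10 - 3p = p + 2 gives 8 = 4p, so p = 2 and q = 4.
With the change applied: demand qd = 10 - 3p, supply qs = p + 5.
Clearing the new market: 10 - 3p = p + 5, so p = 1.25 and q = 6.25.
New expenditure = 1.25 × 6.25 = 7.81.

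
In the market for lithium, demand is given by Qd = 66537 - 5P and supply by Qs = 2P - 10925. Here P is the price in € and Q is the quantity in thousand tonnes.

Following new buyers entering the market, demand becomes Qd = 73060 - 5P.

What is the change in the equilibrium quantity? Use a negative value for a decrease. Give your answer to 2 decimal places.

+1863.71

Solve the original market: 66537 - 5P = 2P - 10925, hence P = 11066 and Q = 11207.
The new curves are Qd = 73060 - 5P (demand) and Qs = 2P - 10925 (supply).
Setting them equal: 73060 - 5P = 2P - 10925 → 83985 = 7P, so P = 83985/7 ≈ 11997.8571 and Q = 91495/7 ≈ 13070.7143.
ΔQ = 13070.7143 − 11207 = +1863.71.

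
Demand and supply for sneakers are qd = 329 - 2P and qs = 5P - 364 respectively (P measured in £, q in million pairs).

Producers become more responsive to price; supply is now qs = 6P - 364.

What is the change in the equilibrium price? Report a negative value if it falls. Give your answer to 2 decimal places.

Solve the original market: 329 - 2P = 5P - 364, hence P = 99 and q = 131.
The shock moves the curves to qd = 329 - 2P and qs = 6P - 364.
Setting them equal: 329 - 2P = 6P - 364 → 693 = 8P, so P = 86.625 and q = 155.75.
ΔP = 86.625 − 99 = -12.38.

-12.38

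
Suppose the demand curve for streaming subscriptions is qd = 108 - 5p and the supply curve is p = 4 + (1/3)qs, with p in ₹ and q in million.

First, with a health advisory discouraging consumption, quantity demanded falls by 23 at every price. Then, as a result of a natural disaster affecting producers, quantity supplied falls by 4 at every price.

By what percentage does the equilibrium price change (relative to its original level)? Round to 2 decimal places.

Initially, 108 - 5p = 3p - 12, so 120 = 8p and p = 15, q = 33.
The new curves are qd = 85 - 5p (demand) and qs = 3p - 16 (supply).
Clearing the new market: 85 - 5p = 3p - 16, so p = 12.625 and q = 21.875.
%Δp = (12.625 − 15) / 15 × 100 = -15.83%.

-15.83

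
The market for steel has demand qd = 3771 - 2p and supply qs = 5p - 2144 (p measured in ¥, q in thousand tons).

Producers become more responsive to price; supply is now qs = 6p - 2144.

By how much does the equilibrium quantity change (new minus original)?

+211.25

Solve the original market: 3771 - 2p = 5p - 2144, hence p = 845 and q = 2081.
The shock moves the curves to qd = 3771 - 2p and qs = 6p - 2144.
Setting them equal: 3771 - 2p = 6p - 2144 → 5915 = 8p, so p = 739.375 and q = 2292.25.
Δq = 2292.25 − 2081 = +211.25.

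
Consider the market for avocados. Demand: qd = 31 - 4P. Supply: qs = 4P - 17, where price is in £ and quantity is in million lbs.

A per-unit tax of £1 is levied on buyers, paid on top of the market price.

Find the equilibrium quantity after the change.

5

Before the shock: 31 - 4P = 4P - 17 ⇒ 48 = 8P ⇒ P = 6, q = 7.
Since buyers pay the price plus the tax, the effective demand curve becomes qd = 27 - 4P.
Clearing the new market: 27 - 4P = 4P - 17, so P = 5.5 and q = 5.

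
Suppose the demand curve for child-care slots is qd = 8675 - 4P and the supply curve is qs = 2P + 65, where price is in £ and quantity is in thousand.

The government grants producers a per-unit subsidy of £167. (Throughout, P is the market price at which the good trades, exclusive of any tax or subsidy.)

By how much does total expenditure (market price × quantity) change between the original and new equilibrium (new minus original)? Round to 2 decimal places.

Initially, 8675 - 4P = 2P + 65, so 8610 = 6P and P = 1435, q = 2935.
Since sellers receive the price plus the subsidy, the effective supply curve becomes qs = 2P + 399.
Setting them equal: 8675 - 4P = 2P + 399 → 8276 = 6P, so P = 4138/3 ≈ 1379.3333 and q = 9473/3 ≈ 3157.6667.
Expenditure moves from 1435×2935 = 4211725 to 1379.3333×3157.6667 = 4355474.8889; change = +143749.89.

+143749.89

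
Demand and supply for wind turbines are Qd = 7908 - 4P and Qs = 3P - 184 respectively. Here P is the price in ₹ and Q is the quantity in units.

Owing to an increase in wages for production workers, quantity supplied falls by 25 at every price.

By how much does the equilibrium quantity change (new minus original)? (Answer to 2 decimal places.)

Before the shock: 7908 - 4P = 3P - 184 ⇒ 8092 = 7P ⇒ P = 1156, Q = 3284.
The shock moves the curves to Qd = 7908 - 4P and Qs = 3P - 209.
New equilibrium: 7908 - 4P = 3P - 209 ⇒ 8117 = 7P ⇒ P = 8117/7 ≈ 1159.5714, Q = 22888/7 ≈ 3269.7143.
ΔQ = 3269.7143 − 3284 = -14.29.

-14.29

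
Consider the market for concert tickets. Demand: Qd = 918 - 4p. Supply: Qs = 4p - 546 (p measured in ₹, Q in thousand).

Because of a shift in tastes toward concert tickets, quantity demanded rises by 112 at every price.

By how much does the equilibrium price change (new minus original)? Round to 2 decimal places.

Before the shock: 918 - 4p = 4p - 546 ⇒ 1464 = 8p ⇒ p = 183, Q = 186.
With the change applied: demand Qd = 1030 - 4p, supply Qs = 4p - 546.
Clearing the new market: 1030 - 4p = 4p - 546, so p = 197 and Q = 242.
Δp = 197 − 183 = +14.00.

+14.00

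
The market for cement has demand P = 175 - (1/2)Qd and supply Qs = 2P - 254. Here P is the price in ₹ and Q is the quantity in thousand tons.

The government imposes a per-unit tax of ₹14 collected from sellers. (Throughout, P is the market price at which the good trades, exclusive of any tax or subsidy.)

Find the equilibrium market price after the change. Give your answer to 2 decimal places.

158.00

Initially, 350 - 2P = 2P - 254, so 604 = 4P and P = 151, Q = 48.
Since sellers keep the price net of the tax, the effective supply curve becomes Qs = 2P - 282.
New equilibrium: 350 - 2P = 2P - 282 ⇒ 632 = 4P ⇒ P = 158, Q = 34.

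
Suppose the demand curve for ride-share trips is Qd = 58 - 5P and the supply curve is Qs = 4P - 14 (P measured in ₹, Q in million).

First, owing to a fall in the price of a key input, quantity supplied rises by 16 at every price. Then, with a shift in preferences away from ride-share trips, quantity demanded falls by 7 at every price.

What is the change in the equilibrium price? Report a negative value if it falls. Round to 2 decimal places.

-2.56

Original equilibrium: 58 - 5P = 4P - 14 gives 72 = 9P, so P = 8 and Q = 18.
The shock moves the curves to Qd = 51 - 5P and Qs = 4P + 2.
Setting them equal: 51 - 5P = 4P + 2 → 49 = 9P, so P = 49/9 ≈ 5.4444 and Q = 214/9 ≈ 23.7778.
ΔP = 5.4444 − 8 = -2.56.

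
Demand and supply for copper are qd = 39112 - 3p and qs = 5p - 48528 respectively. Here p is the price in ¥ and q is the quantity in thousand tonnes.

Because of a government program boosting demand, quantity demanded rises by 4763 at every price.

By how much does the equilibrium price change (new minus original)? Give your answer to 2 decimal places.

+595.38

Before the shock: 39112 - 3p = 5p - 48528 ⇒ 87640 = 8p ⇒ p = 10955, q = 6247.
The shock moves the curves to qd = 43875 - 3p and qs = 5p - 48528.
Setting them equal: 43875 - 3p = 5p - 48528 → 92403 = 8p, so p = 11550.375 and q = 9223.875.
Δp = 11550.375 − 10955 = +595.38.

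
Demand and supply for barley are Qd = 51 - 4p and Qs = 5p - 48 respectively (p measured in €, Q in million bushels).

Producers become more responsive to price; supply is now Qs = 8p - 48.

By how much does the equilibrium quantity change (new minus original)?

Initially, 51 - 4p = 5p - 48, so 99 = 9p and p = 11, Q = 7.
The new curves are Qd = 51 - 4p (demand) and Qs = 8p - 48 (supply).
Equate the new curves: 51 - 4p = 8p - 48, giving 99 = 12p, p = 8.25, Q = 18.
ΔQ = 18 − 7 = +11.

+11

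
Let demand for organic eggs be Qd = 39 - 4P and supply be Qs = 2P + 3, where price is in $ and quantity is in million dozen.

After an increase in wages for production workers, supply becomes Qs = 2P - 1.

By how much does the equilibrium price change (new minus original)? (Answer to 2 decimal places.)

Initially, 39 - 4P = 2P + 3, so 36 = 6P and P = 6, Q = 15.
With the change applied: demand Qd = 39 - 4P, supply Qs = 2P - 1.
Setting them equal: 39 - 4P = 2P - 1 → 40 = 6P, so P = 20/3 ≈ 6.6667 and Q = 37/3 ≈ 12.3333.
ΔP = 6.6667 − 6 = +0.67.

+0.67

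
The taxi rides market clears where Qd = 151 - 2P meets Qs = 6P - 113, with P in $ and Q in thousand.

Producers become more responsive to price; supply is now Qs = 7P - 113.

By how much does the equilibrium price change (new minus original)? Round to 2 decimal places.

-3.67

Initially, 151 - 2P = 6P - 113, so 264 = 8P and P = 33, Q = 85.
After the shift, demand is Qd = 151 - 2P and supply is Qs = 7P - 113.
Clearing the new market: 151 - 2P = 7P - 113, so P = 88/3 ≈ 29.3333 and Q = 277/3 ≈ 92.3333.
ΔP = 29.3333 − 33 = -3.67.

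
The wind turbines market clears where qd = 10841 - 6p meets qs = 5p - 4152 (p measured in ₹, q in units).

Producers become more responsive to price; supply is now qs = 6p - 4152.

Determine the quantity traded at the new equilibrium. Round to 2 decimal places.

3344.50

Original equilibrium: 10841 - 6p = 5p - 4152 gives 14993 = 11p, so p = 1363 and q = 2663.
The new curves are qd = 10841 - 6p (demand) and qs = 6p - 4152 (supply).
Equate the new curves: 10841 - 6p = 6p - 4152, giving 14993 = 12p, p = 14993/12 ≈ 1249.4167, q = 3344.5.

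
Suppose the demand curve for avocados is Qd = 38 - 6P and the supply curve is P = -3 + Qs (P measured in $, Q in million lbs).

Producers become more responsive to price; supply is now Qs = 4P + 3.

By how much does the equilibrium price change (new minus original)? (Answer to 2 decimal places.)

-1.50

Solve the original market: 38 - 6P = P + 3, hence P = 5 and Q = 8.
After the shift, demand is Qd = 38 - 6P and supply is Qs = 4P + 3.
Setting them equal: 38 - 6P = 4P + 3 → 35 = 10P, so P = 3.5 and Q = 17.
ΔP = 3.5 − 5 = -1.50.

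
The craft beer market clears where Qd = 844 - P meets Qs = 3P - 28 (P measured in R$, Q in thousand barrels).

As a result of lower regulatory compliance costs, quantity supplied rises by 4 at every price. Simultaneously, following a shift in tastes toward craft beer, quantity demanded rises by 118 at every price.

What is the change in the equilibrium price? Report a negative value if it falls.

Initially, 844 - P = 3P - 28, so 872 = 4P and P = 218, Q = 626.
After the shift, demand is Qd = 962 - P and supply is Qs = 3P - 24.
Equate the new curves: 962 - P = 3P - 24, giving 986 = 4P, P = 246.5, Q = 715.5.
ΔP = 246.5 − 218 = +28.5.

+28.5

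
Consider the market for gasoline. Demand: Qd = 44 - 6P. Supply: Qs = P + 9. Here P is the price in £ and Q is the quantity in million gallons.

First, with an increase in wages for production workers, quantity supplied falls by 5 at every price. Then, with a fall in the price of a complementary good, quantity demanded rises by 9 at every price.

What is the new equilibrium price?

Before the shock: 44 - 6P = P + 9 ⇒ 35 = 7P ⇒ P = 5, Q = 14.
After the shift, demand is Qd = 53 - 6P and supply is Qs = P + 4.
New equilibrium: 53 - 6P = P + 4 ⇒ 49 = 7P ⇒ P = 7, Q = 11.

7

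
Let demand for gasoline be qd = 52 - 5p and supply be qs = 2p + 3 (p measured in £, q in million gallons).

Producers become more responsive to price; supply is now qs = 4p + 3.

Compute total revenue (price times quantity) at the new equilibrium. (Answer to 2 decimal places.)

Initially, 52 - 5p = 2p + 3, so 49 = 7p and p = 7, q = 17.
The shock moves the curves to qd = 52 - 5p and qs = 4p + 3.
Clearing the new market: 52 - 5p = 4p + 3, so p = 49/9 ≈ 5.4444 and q = 223/9 ≈ 24.7778.
New expenditure = 5.4444 × 24.7778 = 134.90.

134.90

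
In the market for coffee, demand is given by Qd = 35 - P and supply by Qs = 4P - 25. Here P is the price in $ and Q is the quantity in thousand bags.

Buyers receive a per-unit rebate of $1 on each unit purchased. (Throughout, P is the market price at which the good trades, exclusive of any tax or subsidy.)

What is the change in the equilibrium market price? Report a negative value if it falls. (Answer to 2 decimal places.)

Initially, 35 - P = 4P - 25, so 60 = 5P and P = 12, Q = 23.
Since buyers' out-of-pocket price is the market price minus the rebate, the effective demand curve becomes Qd = 36 - P.
New equilibrium: 36 - P = 4P - 25 ⇒ 61 = 5P ⇒ P = 12.2, Q = 23.8.
ΔP = 12.2 − 12 = +0.20.

+0.20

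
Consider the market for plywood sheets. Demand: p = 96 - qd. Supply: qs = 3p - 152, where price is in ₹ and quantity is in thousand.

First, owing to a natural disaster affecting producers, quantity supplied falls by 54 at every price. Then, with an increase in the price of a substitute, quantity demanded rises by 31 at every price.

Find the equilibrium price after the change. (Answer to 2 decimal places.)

83.25

Original equilibrium: 96 - p = 3p - 152 gives 248 = 4p, so p = 62 and q = 34.
With the change applied: demand qd = 127 - p, supply qs = 3p - 206.
Setting them equal: 127 - p = 3p - 206 → 333 = 4p, so p = 83.25 and q = 43.75.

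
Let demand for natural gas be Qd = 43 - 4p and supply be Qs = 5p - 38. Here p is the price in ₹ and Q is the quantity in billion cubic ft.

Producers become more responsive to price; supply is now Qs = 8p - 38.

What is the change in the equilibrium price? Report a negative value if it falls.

-2.25

Original equilibrium: 43 - 4p = 5p - 38 gives 81 = 9p, so p = 9 and Q = 7.
The new curves are Qd = 43 - 4p (demand) and Qs = 8p - 38 (supply).
New equilibrium: 43 - 4p = 8p - 38 ⇒ 81 = 12p ⇒ p = 6.75, Q = 16.
Δp = 6.75 − 9 = -2.25.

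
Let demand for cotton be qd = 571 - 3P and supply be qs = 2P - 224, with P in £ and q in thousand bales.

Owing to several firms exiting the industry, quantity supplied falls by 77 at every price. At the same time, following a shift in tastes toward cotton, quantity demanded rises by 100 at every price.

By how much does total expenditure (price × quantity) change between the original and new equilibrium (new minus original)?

Initially, 571 - 3P = 2P - 224, so 795 = 5P and P = 159, q = 94.
With the change applied: demand qd = 671 - 3P, supply qs = 2P - 301.
Clearing the new market: 671 - 3P = 2P - 301, so P = 194.4 and q = 87.8.
Expenditure moves from 159×94 = 14946 to 194.4×87.8 = 17068.32; change = +2122.32.

+2122.32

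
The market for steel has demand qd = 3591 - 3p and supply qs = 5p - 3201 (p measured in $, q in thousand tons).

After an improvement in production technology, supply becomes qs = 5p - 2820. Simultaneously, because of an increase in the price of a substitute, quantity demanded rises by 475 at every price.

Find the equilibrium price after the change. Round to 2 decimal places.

860.75

Original equilibrium: 3591 - 3p = 5p - 3201 gives 6792 = 8p, so p = 849 and q = 1044.
The shock moves the curves to qd = 4066 - 3p and qs = 5p - 2820.
Clearing the new market: 4066 - 3p = 5p - 2820, so p = 860.75 and q = 1483.75.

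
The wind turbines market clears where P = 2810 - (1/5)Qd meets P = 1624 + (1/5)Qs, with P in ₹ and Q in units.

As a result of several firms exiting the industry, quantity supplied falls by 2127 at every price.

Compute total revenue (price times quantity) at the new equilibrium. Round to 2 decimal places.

Before the shock: 14050 - 5P = 5P - 8120 ⇒ 22170 = 10P ⇒ P = 2217, Q = 2965.
The new curves are Qd = 14050 - 5P (demand) and Qs = 5P - 10247 (supply).
Equate the new curves: 14050 - 5P = 5P - 10247, giving 24297 = 10P, P = 2429.7, Q = 1901.5.
New expenditure = 2429.7 × 1901.5 = 4620074.55.

4620074.55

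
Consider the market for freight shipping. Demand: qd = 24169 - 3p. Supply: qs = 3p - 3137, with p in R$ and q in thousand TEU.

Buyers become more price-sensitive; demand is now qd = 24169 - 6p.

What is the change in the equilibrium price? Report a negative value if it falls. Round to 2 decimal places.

-1517.00

Before the shock: 24169 - 3p = 3p - 3137 ⇒ 27306 = 6p ⇒ p = 4551, q = 10516.
After the shift, demand is qd = 24169 - 6p and supply is qs = 3p - 3137.
New equilibrium: 24169 - 6p = 3p - 3137 ⇒ 27306 = 9p ⇒ p = 3034, q = 5965.
Δp = 3034 − 4551 = -1517.00.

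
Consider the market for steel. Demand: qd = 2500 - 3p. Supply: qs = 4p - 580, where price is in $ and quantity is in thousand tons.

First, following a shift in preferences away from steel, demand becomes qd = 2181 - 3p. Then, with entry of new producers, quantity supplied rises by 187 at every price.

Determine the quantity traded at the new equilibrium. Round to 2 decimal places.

Solve the original market: 2500 - 3p = 4p - 580, hence p = 440 and q = 1180.
After the shift, demand is qd = 2181 - 3p and supply is qs = 4p - 393.
Setting them equal: 2181 - 3p = 4p - 393 → 2574 = 7p, so p = 2574/7 ≈ 367.7143 and q = 7545/7 ≈ 1077.8571.

1077.86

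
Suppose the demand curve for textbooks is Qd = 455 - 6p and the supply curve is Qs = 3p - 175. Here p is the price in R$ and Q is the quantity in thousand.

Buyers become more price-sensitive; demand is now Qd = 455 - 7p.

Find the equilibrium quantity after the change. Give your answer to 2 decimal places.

Before the shock: 455 - 6p = 3p - 175 ⇒ 630 = 9p ⇒ p = 70, Q = 35.
With the change applied: demand Qd = 455 - 7p, supply Qs = 3p - 175.
Setting them equal: 455 - 7p = 3p - 175 → 630 = 10p, so p = 63 and Q = 14.

14.00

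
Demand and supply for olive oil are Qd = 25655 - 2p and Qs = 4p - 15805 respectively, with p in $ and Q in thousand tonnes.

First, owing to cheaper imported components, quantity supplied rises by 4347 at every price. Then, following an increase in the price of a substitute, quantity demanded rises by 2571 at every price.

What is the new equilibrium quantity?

Initially, 25655 - 2p = 4p - 15805, so 41460 = 6p and p = 6910, Q = 11835.
The new curves are Qd = 28226 - 2p (demand) and Qs = 4p - 11458 (supply).
Equate the new curves: 28226 - 2p = 4p - 11458, giving 39684 = 6p, p = 6614, Q = 14998.

14998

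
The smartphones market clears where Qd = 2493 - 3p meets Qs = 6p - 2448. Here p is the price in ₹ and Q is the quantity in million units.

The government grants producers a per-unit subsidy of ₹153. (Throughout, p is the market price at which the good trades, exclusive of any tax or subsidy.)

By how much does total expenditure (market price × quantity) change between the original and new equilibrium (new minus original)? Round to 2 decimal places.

+50490.00

Original equilibrium: 2493 - 3p = 6p - 2448 gives 4941 = 9p, so p = 549 and Q = 846.
Since sellers receive the price plus the subsidy, the effective supply curve becomes Qs = 6p - 1530.
New equilibrium: 2493 - 3p = 6p - 1530 ⇒ 4023 = 9p ⇒ p = 447, Q = 1152.
Expenditure moves from 549×846 = 464454 to 447×1152 = 514944; change = +50490.00.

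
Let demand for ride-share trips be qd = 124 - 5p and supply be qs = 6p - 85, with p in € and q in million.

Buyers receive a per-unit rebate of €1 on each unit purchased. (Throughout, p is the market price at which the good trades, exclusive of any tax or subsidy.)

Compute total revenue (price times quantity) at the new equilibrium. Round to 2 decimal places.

Solve the original market: 124 - 5p = 6p - 85, hence p = 19 and q = 29.
Since buyers' out-of-pocket price is the market price minus the rebate, the effective demand curve becomes qd = 129 - 5p.
Clearing the new market: 129 - 5p = 6p - 85, so p = 214/11 ≈ 19.4545 and q = 349/11 ≈ 31.7273.
New expenditure = 19.4545 × 31.7273 = 617.24.

617.24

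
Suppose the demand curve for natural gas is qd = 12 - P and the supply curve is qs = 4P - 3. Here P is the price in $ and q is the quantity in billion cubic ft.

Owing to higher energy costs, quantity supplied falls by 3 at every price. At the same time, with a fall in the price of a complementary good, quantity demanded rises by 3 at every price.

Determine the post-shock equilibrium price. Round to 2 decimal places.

Solve the original market: 12 - P = 4P - 3, hence P = 3 and q = 9.
After the shift, demand is qd = 15 - P and supply is qs = 4P - 6.
New equilibrium: 15 - P = 4P - 6 ⇒ 21 = 5P ⇒ P = 4.2, q = 10.8.

4.20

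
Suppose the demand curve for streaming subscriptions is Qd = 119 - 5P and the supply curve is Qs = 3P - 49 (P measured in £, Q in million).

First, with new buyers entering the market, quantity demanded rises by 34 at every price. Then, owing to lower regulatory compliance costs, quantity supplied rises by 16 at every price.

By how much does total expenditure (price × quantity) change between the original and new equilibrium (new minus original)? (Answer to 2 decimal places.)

+560.44

Before the shock: 119 - 5P = 3P - 49 ⇒ 168 = 8P ⇒ P = 21, Q = 14.
The new curves are Qd = 153 - 5P (demand) and Qs = 3P - 33 (supply).
Setting them equal: 153 - 5P = 3P - 33 → 186 = 8P, so P = 23.25 and Q = 36.75.
Expenditure moves from 21×14 = 294 to 23.25×36.75 = 854.4375; change = +560.44.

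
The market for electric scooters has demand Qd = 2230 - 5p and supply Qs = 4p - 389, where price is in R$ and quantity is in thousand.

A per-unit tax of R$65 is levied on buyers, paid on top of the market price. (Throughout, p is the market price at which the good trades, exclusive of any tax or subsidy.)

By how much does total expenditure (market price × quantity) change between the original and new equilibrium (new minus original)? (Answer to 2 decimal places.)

-64803.40

Original equilibrium: 2230 - 5p = 4p - 389 gives 2619 = 9p, so p = 291 and Q = 775.
Since buyers pay the price plus the tax, the effective demand curve becomes Qd = 1905 - 5p.
Clearing the new market: 1905 - 5p = 4p - 389, so p = 2294/9 ≈ 254.8889 and Q = 5675/9 ≈ 630.5556.
Expenditure moves from 291×775 = 225525 to 254.8889×630.5556 = 160721.6049; change = -64803.40.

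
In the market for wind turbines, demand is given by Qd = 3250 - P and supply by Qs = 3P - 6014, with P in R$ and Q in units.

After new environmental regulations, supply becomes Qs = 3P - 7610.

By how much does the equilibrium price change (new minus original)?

+399

Solve the original market: 3250 - P = 3P - 6014, hence P = 2316 and Q = 934.
With the change applied: demand Qd = 3250 - P, supply Qs = 3P - 7610.
New equilibrium: 3250 - P = 3P - 7610 ⇒ 10860 = 4P ⇒ P = 2715, Q = 535.
ΔP = 2715 − 2316 = +399.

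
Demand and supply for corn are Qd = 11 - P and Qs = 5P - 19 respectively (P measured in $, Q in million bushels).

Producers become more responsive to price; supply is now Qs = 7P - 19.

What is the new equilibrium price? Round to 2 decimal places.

3.75

Original equilibrium: 11 - P = 5P - 19 gives 30 = 6P, so P = 5 and Q = 6.
The shock moves the curves to Qd = 11 - P and Qs = 7P - 19.
New equilibrium: 11 - P = 7P - 19 ⇒ 30 = 8P ⇒ P = 3.75, Q = 7.25.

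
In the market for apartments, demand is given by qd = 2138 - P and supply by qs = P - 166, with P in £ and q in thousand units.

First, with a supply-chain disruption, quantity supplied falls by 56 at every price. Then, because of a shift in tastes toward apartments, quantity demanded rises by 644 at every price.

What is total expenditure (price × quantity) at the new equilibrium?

1922560

Initially, 2138 - P = P - 166, so 2304 = 2P and P = 1152, q = 986.
With the change applied: demand qd = 2782 - P, supply qs = P - 222.
Setting them equal: 2782 - P = P - 222 → 3004 = 2P, so P = 1502 and q = 1280.
New expenditure = 1502 × 1280 = 1922560.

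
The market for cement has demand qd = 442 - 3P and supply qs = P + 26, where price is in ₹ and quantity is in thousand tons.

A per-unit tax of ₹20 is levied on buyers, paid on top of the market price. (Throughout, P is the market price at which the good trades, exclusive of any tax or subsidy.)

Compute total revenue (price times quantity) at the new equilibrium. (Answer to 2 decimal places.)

Original equilibrium: 442 - 3P = P + 26 gives 416 = 4P, so P = 104 and q = 130.
Since buyers pay the price plus the tax, the effective demand curve becomes qd = 382 - 3P.
Setting them equal: 382 - 3P = P + 26 → 356 = 4P, so P = 89 and q = 115.
New expenditure = 89 × 115 = 10235.00.

10235.00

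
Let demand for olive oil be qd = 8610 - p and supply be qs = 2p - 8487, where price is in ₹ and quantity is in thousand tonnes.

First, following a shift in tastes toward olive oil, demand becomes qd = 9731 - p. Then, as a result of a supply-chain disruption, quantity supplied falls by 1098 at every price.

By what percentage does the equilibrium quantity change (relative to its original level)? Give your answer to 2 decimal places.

Initially, 8610 - p = 2p - 8487, so 17097 = 3p and p = 5699, q = 2911.
The shock moves the curves to qd = 9731 - p and qs = 2p - 9585.
Clearing the new market: 9731 - p = 2p - 9585, so p = 19316/3 ≈ 6438.6667 and q = 9877/3 ≈ 3292.3333.
%Δq = (3292.3333 − 2911) / 2911 × 100 = +13.10%.

+13.10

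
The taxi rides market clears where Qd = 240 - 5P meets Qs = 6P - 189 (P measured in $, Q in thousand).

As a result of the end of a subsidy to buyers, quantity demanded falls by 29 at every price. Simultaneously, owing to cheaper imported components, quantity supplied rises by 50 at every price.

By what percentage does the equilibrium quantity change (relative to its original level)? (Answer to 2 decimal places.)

Original equilibrium: 240 - 5P = 6P - 189 gives 429 = 11P, so P = 39 and Q = 45.
With the change applied: demand Qd = 211 - 5P, supply Qs = 6P - 139.
Setting them equal: 211 - 5P = 6P - 139 → 350 = 11P, so P = 350/11 ≈ 31.8182 and Q = 571/11 ≈ 51.9091.
%ΔQ = (51.9091 − 45) / 45 × 100 = +15.35%.

+15.35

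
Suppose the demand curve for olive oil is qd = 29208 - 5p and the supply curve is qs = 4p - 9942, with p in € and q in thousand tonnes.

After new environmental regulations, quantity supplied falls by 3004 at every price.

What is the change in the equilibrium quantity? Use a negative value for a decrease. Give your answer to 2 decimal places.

-1668.89

Solve the original market: 29208 - 5p = 4p - 9942, hence p = 4350 and q = 7458.
The new curves are qd = 29208 - 5p (demand) and qs = 4p - 12946 (supply).
Equate the new curves: 29208 - 5p = 4p - 12946, giving 42154 = 9p, p = 42154/9 ≈ 4683.7778, q = 52102/9 ≈ 5789.1111.
Δq = 5789.1111 − 7458 = -1668.89.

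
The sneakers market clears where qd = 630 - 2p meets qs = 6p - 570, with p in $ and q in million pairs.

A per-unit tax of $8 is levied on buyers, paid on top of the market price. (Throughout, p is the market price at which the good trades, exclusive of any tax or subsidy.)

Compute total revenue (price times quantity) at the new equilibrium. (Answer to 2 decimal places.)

Initially, 630 - 2p = 6p - 570, so 1200 = 8p and p = 150, q = 330.
Since buyers pay the price plus the tax, the effective demand curve becomes qd = 614 - 2p.
Equate the new curves: 614 - 2p = 6p - 570, giving 1184 = 8p, p = 148, q = 318.
New expenditure = 148 × 318 = 47064.00.

47064.00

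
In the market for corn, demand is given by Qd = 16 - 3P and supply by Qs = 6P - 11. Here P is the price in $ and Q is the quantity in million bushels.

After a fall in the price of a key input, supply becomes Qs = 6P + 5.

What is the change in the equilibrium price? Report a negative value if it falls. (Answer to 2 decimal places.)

Solve the original market: 16 - 3P = 6P - 11, hence P = 3 and Q = 7.
With the change applied: demand Qd = 16 - 3P, supply Qs = 6P + 5.
Equate the new curves: 16 - 3P = 6P + 5, giving 11 = 9P, P = 11/9 ≈ 1.2222, Q = 37/3 ≈ 12.3333.
ΔP = 1.2222 − 3 = -1.78.

-1.78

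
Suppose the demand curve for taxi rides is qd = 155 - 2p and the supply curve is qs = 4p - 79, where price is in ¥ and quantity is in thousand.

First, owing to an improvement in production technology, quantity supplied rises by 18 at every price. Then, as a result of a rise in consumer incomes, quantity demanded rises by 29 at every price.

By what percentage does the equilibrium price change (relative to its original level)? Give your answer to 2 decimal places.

+4.70

Initially, 155 - 2p = 4p - 79, so 234 = 6p and p = 39, q = 77.
The new curves are qd = 184 - 2p (demand) and qs = 4p - 61 (supply).
New equilibrium: 184 - 2p = 4p - 61 ⇒ 245 = 6p ⇒ p = 245/6 ≈ 40.8333, q = 307/3 ≈ 102.3333.
%Δp = (40.8333 − 39) / 39 × 100 = +4.70%.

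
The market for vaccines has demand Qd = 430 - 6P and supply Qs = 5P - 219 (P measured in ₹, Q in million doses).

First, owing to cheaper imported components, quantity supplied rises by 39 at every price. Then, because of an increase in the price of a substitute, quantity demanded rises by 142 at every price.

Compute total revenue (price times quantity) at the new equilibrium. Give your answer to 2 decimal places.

Initially, 430 - 6P = 5P - 219, so 649 = 11P and P = 59, Q = 76.
With the change applied: demand Qd = 572 - 6P, supply Qs = 5P - 180.
Equate the new curves: 572 - 6P = 5P - 180, giving 752 = 11P, P = 752/11 ≈ 68.3636, Q = 1780/11 ≈ 161.8182.
New expenditure = 68.3636 × 161.8182 = 11062.48.

11062.48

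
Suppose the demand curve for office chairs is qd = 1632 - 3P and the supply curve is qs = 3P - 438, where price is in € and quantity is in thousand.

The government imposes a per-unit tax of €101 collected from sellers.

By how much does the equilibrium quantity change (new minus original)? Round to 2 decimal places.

-151.50

Original equilibrium: 1632 - 3P = 3P - 438 gives 2070 = 6P, so P = 345 and q = 597.
Since sellers keep the price net of the tax, the effective supply curve becomes qs = 3P - 741.
New equilibrium: 1632 - 3P = 3P - 741 ⇒ 2373 = 6P ⇒ P = 395.5, q = 445.5.
Δq = 445.5 − 597 = -151.50.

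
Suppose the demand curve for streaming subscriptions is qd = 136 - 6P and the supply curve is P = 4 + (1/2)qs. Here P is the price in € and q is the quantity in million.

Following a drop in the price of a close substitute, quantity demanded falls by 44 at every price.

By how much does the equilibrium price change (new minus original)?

Solve the original market: 136 - 6P = 2P - 8, hence P = 18 and q = 28.
With the change applied: demand qd = 92 - 6P, supply qs = 2P - 8.
New equilibrium: 92 - 6P = 2P - 8 ⇒ 100 = 8P ⇒ P = 12.5, q = 17.
ΔP = 12.5 − 18 = -5.5.

-5.5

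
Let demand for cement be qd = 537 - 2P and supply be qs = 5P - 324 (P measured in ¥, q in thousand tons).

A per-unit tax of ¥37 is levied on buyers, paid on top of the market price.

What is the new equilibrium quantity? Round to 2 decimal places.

238.14

Solve the original market: 537 - 2P = 5P - 324, hence P = 123 and q = 291.
Since buyers pay the price plus the tax, the effective demand curve becomes qd = 463 - 2P.
Setting them equal: 463 - 2P = 5P - 324 → 787 = 7P, so P = 787/7 ≈ 112.4286 and q = 1667/7 ≈ 238.1429.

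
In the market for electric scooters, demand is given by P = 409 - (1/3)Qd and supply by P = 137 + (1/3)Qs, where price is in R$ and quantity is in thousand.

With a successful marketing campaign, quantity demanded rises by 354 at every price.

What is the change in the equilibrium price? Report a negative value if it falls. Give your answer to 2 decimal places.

Before the shock: 1227 - 3P = 3P - 411 ⇒ 1638 = 6P ⇒ P = 273, Q = 408.
After the shift, demand is Qd = 1581 - 3P and supply is Qs = 3P - 411.
Setting them equal: 1581 - 3P = 3P - 411 → 1992 = 6P, so P = 332 and Q = 585.
ΔP = 332 − 273 = +59.00.

+59.00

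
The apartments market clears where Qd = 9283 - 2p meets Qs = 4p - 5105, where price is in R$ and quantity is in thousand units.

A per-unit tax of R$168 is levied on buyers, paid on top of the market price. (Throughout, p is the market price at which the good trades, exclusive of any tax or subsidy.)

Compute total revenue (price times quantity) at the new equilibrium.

Original equilibrium: 9283 - 2p = 4p - 5105 gives 14388 = 6p, so p = 2398 and Q = 4487.
Since buyers pay the price plus the tax, the effective demand curve becomes Qd = 8947 - 2p.
Equate the new curves: 8947 - 2p = 4p - 5105, giving 14052 = 6p, p = 2342, Q = 4263.
New expenditure = 2342 × 4263 = 9983946.

9983946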